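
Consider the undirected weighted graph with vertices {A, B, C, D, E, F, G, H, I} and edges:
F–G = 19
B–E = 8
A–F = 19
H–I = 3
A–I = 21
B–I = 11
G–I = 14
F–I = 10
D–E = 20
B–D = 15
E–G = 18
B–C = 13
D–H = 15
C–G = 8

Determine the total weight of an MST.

87

Grow the tree from F using Prim:
Step 1: cheapest edge leaving the tree is F–I (10); add I.
Step 2: cheapest edge leaving the tree is H–I (3); add H.
Step 3: cheapest edge leaving the tree is B–I (11); add B.
Step 4: cheapest edge leaving the tree is B–E (8); add E.
Step 5: cheapest edge leaving the tree is B–C (13); add C.
Step 6: cheapest edge leaving the tree is C–G (8); add G.
Step 7: cheapest edge leaving the tree is B–D (15); add D.
Step 8: cheapest edge leaving the tree is A–F (19); add A.
MST edges: F–I, H–I, B–I, B–E, B–C, C–G, B–D, A–F; total weight 10+3+11+8+13+8+15+19 = 87.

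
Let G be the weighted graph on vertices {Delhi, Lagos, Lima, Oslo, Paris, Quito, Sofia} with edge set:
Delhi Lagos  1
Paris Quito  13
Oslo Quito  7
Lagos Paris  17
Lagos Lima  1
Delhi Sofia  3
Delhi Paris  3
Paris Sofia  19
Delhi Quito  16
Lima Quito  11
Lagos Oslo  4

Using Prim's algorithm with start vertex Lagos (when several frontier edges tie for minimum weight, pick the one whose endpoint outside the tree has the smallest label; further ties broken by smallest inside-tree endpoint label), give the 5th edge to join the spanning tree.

Lagos-Oslo

Prim's algorithm from Lagos:
Step 1: cheapest edge leaving the tree is Delhi Lagos (1); add Delhi.
Step 2: cheapest edge leaving the tree is Lagos Lima (1); add Lima.
Step 3: cheapest edge leaving the tree is Delhi Paris (3); add Paris.
Step 4: cheapest edge leaving the tree is Delhi Sofia (3); add Sofia.
Step 5: cheapest edge leaving the tree is Lagos Oslo (4); add Oslo.
Step 6: cheapest edge leaving the tree is Oslo Quito (7); add Quito.
The 5th edge added is Lagos Oslo.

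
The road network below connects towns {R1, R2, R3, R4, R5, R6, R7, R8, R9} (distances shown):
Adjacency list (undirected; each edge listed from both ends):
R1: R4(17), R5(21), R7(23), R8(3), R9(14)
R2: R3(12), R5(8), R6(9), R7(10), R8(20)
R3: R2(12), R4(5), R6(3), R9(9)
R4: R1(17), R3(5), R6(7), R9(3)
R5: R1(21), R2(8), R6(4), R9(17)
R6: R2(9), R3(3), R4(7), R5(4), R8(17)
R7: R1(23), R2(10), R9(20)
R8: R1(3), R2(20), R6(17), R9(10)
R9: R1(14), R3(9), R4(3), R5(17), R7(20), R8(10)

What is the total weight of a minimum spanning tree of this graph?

46

Sort edges by weight, then run Kruskal:
R1—R8 (3): add — endpoints in different components.
R3—R6 (3): add — endpoints in different components.
R4—R9 (3): add — endpoints in different components.
R5—R6 (4): add — endpoints in different components.
R3—R4 (5): add — endpoints in different components.
R4—R6 (7): skip — R4 and R6 already connected.
R2—R5 (8): add — endpoints in different components.
R2—R6 (9): skip — R6 and R2 already connected.
R3—R9 (9): skip — R3 and R9 already connected.
R2—R7 (10): add — endpoints in different components.
R8—R9 (10): add — endpoints in different components.
MST edges: R1—R8, R3—R6, R4—R9, R5—R6, R3—R4, R2—R5, R2—R7, R8—R9; total weight 3+3+3+4+5+8+10+10 = 46.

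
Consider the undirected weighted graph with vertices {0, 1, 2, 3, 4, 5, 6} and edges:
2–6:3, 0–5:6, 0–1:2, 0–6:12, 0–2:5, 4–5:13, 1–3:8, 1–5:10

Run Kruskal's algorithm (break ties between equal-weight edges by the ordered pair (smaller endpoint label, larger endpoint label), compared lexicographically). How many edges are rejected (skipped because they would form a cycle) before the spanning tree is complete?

Kruskal's algorithm — process edges by increasing weight (ties by edge label):
0–1 (2): add. Components now {0,1} {2} {3} {4} {5} {6}
2–6 (3): add. Components now {0,1} {2,6} {3} {4} {5}
0–2 (5): add. Components now {0,1,2,6} {3} {4} {5}
0–5 (6): add. Components now {0,1,2,5,6} {3} {4}
1–3 (8): add. Components now {0,1,2,3,5,6} {4}
1–5 (10): skip — 1 and 5 already connected.
0–6 (12): skip — 0 and 6 already connected.
4–5 (13): add. Components now {0,1,2,3,4,5,6}
Edges rejected before the tree was complete: 2.

2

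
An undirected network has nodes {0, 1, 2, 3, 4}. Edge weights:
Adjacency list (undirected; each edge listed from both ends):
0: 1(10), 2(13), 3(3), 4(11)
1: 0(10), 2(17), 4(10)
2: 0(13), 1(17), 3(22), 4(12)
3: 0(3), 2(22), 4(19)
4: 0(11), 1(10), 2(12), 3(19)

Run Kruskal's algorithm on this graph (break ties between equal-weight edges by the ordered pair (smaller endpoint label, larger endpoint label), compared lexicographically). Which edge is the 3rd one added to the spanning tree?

1-4

Sort edges by weight, then run Kruskal:
0 3 (3): add. Components now {0,3} {1} {2} {4}
0 1 (10): add. Components now {0,1,3} {2} {4}
1 4 (10): add. Components now {0,1,3,4} {2}
0 4 (11): skip — 0 and 4 already connected.
2 4 (12): add. Components now {0,1,2,3,4}
The 3rd edge added is 1 4.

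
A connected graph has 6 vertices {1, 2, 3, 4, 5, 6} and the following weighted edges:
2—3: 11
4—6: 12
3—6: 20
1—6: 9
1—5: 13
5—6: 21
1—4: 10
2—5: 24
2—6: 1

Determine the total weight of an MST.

Grow the tree from 2 using Prim:
Step 1: cheapest edge leaving the tree is 2—6 (1); add 6.
Step 2: cheapest edge leaving the tree is 1—6 (9); add 1.
Step 3: cheapest edge leaving the tree is 1—4 (10); add 4.
Step 4: cheapest edge leaving the tree is 2—3 (11); add 3.
Step 5: cheapest edge leaving the tree is 1—5 (13); add 5.
MST edges: 2—6, 1—6, 1—4, 2—3, 1—5; total weight 1+9+10+11+13 = 44.

44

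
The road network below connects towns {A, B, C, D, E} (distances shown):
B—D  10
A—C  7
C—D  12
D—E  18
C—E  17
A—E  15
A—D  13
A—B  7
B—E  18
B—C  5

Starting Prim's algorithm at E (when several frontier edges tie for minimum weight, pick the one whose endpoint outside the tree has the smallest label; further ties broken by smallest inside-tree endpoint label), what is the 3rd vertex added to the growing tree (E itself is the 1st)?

B

Grow the tree from E using Prim:
Step 1: frontier [A—E 15, C—E 17, B—E 18, D—E 18] → take A—E (15); add A.
Step 2: frontier [A—B 7, A—C 7, A—D 13, C—E 17, B—E 18, D—E 18] → take A—B (7); add B.
Step 3: frontier [A—C 7, A—D 13, B—C 5, B—D 10, C—E 17, D—E 18] → take B—C (5); add C.
Step 4: frontier [A—D 13, B—D 10, C—D 12, D—E 18] → take B—D (10); add D.
Vertex order: E, A, B, C, D. The 3rd vertex is B.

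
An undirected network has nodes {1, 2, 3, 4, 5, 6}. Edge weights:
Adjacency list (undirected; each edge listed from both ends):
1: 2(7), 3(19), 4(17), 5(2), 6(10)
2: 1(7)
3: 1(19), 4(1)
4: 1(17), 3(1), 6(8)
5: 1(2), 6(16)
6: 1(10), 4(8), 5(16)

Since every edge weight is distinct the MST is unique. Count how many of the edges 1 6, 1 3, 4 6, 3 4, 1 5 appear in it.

Kruskal's algorithm — process edges by increasing weight (ties by edge label):
3 4 (1): add — endpoints in different components.
1 5 (2): add — endpoints in different components.
1 2 (7): add — endpoints in different components.
4 6 (8): add — endpoints in different components.
1 6 (10): add — endpoints in different components.
MST edge set: {3 4, 1 5, 1 2, 4 6, 1 6}.
Of the listed edges, {1 6, 4 6, 3 4, 1 5} are in the MST → 4.

4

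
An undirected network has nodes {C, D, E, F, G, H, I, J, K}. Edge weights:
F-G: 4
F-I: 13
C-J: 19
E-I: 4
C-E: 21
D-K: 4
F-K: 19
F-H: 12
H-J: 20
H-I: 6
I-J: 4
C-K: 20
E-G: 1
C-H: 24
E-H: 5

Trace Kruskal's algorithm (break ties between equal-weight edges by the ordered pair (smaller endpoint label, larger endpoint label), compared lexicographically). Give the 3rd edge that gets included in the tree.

E-I

Kruskal: consider edges lightest-first.
E-G (1): add — endpoints in different components.
D-K (4): add — endpoints in different components.
E-I (4): add — endpoints in different components.
F-G (4): add — endpoints in different components.
I-J (4): add — endpoints in different components.
E-H (5): add — endpoints in different components.
H-I (6): skip — H and I already connected.
F-H (12): skip — F and H already connected.
F-I (13): skip — F and I already connected.
C-J (19): add — endpoints in different components.
F-K (19): add — endpoints in different components.
The 3rd edge added is E-I.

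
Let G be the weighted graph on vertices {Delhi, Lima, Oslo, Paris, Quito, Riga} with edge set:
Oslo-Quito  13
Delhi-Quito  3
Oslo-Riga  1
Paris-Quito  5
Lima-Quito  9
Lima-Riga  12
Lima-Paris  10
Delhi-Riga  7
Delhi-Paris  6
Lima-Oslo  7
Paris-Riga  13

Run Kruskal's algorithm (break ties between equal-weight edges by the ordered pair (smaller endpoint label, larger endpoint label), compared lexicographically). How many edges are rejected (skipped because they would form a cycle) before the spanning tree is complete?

1

Sort edges by weight, then run Kruskal:
Oslo-Riga (1): add. Components now {Delhi} {Paris} {Oslo,Riga} {Lima} {Quito}
Delhi-Quito (3): add. Components now {Delhi,Quito} {Paris} {Oslo,Riga} {Lima}
Paris-Quito (5): add. Components now {Delhi,Paris,Quito} {Oslo,Riga} {Lima}
Delhi-Paris (6): skip — Delhi and Paris already connected.
Delhi-Riga (7): add. Components now {Delhi,Oslo,Paris,Quito,Riga} {Lima}
Lima-Oslo (7): add. Components now {Delhi,Lima,Oslo,Paris,Quito,Riga}
Edges rejected before the tree was complete: 1.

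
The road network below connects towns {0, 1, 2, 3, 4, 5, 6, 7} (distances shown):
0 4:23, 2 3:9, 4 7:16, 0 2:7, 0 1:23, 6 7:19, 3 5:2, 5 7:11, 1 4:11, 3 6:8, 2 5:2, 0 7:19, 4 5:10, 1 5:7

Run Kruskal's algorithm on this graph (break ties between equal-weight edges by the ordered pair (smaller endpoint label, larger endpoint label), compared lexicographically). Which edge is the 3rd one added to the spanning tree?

Kruskal: consider edges lightest-first.
2 5 (2): add — endpoints in different components.
3 5 (2): add — endpoints in different components.
0 2 (7): add — endpoints in different components.
1 5 (7): add — endpoints in different components.
3 6 (8): add — endpoints in different components.
2 3 (9): skip — 2 and 3 already connected.
4 5 (10): add — endpoints in different components.
1 4 (11): skip — 1 and 4 already connected.
5 7 (11): add — endpoints in different components.
The 3rd edge added is 0 2.

0-2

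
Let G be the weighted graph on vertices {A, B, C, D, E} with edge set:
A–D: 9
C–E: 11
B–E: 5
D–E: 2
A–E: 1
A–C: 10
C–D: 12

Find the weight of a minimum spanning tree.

Kruskal's algorithm — process edges by increasing weight (ties by edge label):
A–E (1): add. Components now {A,E} {B} {C} {D}
D–E (2): add. Components now {A,D,E} {B} {C}
B–E (5): add. Components now {A,B,D,E} {C}
A–D (9): skip — A and D already connected.
A–C (10): add. Components now {A,B,C,D,E}
MST edges: A–E, D–E, B–E, A–C; total weight 1+2+5+10 = 18.

18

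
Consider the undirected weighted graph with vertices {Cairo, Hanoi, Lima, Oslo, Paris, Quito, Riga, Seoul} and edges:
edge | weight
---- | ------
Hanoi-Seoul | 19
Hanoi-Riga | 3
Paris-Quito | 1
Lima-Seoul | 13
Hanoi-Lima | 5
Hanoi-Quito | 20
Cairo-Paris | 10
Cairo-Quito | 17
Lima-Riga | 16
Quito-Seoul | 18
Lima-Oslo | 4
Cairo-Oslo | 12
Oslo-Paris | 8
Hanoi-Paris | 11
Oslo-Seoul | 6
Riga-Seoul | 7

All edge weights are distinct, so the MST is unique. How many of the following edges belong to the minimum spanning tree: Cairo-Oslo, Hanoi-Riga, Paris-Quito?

Sort edges by weight, then run Kruskal:
Paris-Quito (1): add — endpoints in different components.
Hanoi-Riga (3): add — endpoints in different components.
Lima-Oslo (4): add — endpoints in different components.
Hanoi-Lima (5): add — endpoints in different components.
Oslo-Seoul (6): add — endpoints in different components.
Riga-Seoul (7): skip — Riga and Seoul already connected.
Oslo-Paris (8): add — endpoints in different components.
Cairo-Paris (10): add — endpoints in different components.
MST edge set: {Paris-Quito, Hanoi-Riga, Lima-Oslo, Hanoi-Lima, Oslo-Seoul, Oslo-Paris, Cairo-Paris}.
Of the listed edges, {Hanoi-Riga, Paris-Quito} are in the MST → 2.

2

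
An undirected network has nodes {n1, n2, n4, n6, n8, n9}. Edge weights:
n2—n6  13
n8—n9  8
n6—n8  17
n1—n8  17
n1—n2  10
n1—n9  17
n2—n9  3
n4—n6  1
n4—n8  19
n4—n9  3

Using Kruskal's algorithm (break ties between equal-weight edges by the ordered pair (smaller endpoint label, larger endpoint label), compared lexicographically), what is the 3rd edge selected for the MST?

n4-n9

Kruskal's algorithm — process edges by increasing weight (ties by edge label):
n4—n6 (1): add. Components now {n4,n6} {n1} {n9} {n8} {n2}
n2—n9 (3): add. Components now {n4,n6} {n1} {n2,n9} {n8}
n4—n9 (3): add. Components now {n2,n4,n6,n9} {n1} {n8}
n8—n9 (8): add. Components now {n2,n4,n6,n8,n9} {n1}
n1—n2 (10): add. Components now {n1,n2,n4,n6,n8,n9}
The 3rd edge added is n4—n9.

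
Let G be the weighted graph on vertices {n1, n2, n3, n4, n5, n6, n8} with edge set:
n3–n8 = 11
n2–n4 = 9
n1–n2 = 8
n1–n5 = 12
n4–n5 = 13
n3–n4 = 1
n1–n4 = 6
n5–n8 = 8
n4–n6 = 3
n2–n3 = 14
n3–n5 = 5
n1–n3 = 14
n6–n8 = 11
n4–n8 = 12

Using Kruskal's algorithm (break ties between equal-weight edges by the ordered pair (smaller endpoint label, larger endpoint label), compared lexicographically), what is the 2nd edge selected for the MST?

Sort edges by weight, then run Kruskal:
n3–n4 (1): add — endpoints in different components.
n4–n6 (3): add — endpoints in different components.
n3–n5 (5): add — endpoints in different components.
n1–n4 (6): add — endpoints in different components.
n1–n2 (8): add — endpoints in different components.
n5–n8 (8): add — endpoints in different components.
The 2nd edge added is n4–n6.

n4-n6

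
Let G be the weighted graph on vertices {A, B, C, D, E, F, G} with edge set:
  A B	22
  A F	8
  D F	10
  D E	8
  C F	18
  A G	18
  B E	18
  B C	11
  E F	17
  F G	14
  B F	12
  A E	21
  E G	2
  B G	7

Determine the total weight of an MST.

46

Grow the tree from C using Prim:
Step 1: cheapest edge leaving the tree is B C (11); add B.
Step 2: cheapest edge leaving the tree is B G (7); add G.
Step 3: cheapest edge leaving the tree is E G (2); add E.
Step 4: cheapest edge leaving the tree is D E (8); add D.
Step 5: cheapest edge leaving the tree is D F (10); add F.
Step 6: cheapest edge leaving the tree is A F (8); add A.
MST edges: B C, B G, E G, D E, D F, A F; total weight 11+7+2+8+10+8 = 46.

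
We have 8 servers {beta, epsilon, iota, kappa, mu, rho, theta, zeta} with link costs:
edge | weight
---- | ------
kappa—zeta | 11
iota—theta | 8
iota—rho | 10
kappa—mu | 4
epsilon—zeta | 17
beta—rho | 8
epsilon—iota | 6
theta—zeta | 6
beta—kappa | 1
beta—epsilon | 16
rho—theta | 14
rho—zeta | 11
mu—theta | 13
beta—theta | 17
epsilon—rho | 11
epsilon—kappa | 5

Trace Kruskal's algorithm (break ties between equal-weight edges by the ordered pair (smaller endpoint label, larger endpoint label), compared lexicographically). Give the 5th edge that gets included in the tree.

theta-zeta

Kruskal's algorithm — process edges by increasing weight (ties by edge label):
beta—kappa (1): add — endpoints in different components.
kappa—mu (4): add — endpoints in different components.
epsilon—kappa (5): add — endpoints in different components.
epsilon—iota (6): add — endpoints in different components.
theta—zeta (6): add — endpoints in different components.
beta—rho (8): add — endpoints in different components.
iota—theta (8): add — endpoints in different components.
The 5th edge added is theta—zeta.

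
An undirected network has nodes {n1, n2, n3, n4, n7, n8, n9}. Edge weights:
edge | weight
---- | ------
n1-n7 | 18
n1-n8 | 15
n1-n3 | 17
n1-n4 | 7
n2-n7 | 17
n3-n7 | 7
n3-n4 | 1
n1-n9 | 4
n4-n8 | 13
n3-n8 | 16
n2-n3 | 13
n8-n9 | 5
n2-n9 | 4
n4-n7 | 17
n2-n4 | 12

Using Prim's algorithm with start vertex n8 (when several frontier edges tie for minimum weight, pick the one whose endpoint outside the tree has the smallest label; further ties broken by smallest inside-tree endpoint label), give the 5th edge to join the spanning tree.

Prim's algorithm from n8:
Step 1: cheapest edge leaving the tree is n8-n9 (5); add n9.
Step 2: cheapest edge leaving the tree is n1-n9 (4); add n1.
Step 3: cheapest edge leaving the tree is n2-n9 (4); add n2.
Step 4: cheapest edge leaving the tree is n1-n4 (7); add n4.
Step 5: cheapest edge leaving the tree is n3-n4 (1); add n3.
Step 6: cheapest edge leaving the tree is n3-n7 (7); add n7.
The 5th edge added is n3-n4.

n3-n4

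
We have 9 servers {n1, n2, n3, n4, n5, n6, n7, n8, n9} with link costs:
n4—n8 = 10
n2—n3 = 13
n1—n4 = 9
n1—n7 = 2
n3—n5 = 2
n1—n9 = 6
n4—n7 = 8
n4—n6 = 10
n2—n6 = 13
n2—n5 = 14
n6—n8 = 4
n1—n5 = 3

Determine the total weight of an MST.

48

Grow the tree from n8 using Prim:
Step 1: cheapest edge leaving the tree is n6—n8 (4); add n6.
Step 2: cheapest edge leaving the tree is n4—n6 (10); add n4.
Step 3: cheapest edge leaving the tree is n4—n7 (8); add n7.
Step 4: cheapest edge leaving the tree is n1—n7 (2); add n1.
Step 5: cheapest edge leaving the tree is n1—n5 (3); add n5.
Step 6: cheapest edge leaving the tree is n3—n5 (2); add n3.
Step 7: cheapest edge leaving the tree is n1—n9 (6); add n9.
Step 8: cheapest edge leaving the tree is n2—n3 (13); add n2.
MST edges: n6—n8, n4—n6, n4—n7, n1—n7, n1—n5, n3—n5, n1—n9, n2—n3; total weight 4+10+8+2+3+2+6+13 = 48.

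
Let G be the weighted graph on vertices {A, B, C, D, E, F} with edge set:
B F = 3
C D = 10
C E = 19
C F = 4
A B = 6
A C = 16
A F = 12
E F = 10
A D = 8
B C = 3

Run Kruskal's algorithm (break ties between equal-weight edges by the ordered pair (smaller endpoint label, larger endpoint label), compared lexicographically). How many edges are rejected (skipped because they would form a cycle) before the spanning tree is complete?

Kruskal's algorithm — process edges by increasing weight (ties by edge label):
B C (3): add. Components now {A} {B,C} {D} {E} {F}
B F (3): add. Components now {A} {B,C,F} {D} {E}
C F (4): skip — C and F already connected.
A B (6): add. Components now {A,B,C,F} {D} {E}
A D (8): add. Components now {A,B,C,D,F} {E}
C D (10): skip — C and D already connected.
E F (10): add. Components now {A,B,C,D,E,F}
Edges rejected before the tree was complete: 2.

2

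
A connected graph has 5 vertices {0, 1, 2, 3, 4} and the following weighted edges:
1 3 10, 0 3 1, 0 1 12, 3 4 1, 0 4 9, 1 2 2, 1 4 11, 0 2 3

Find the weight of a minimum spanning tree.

7

Kruskal: consider edges lightest-first.
0 3 (1): add. Components now {0,3} {1} {2} {4}
3 4 (1): add. Components now {0,3,4} {1} {2}
1 2 (2): add. Components now {0,3,4} {1,2}
0 2 (3): add. Components now {0,1,2,3,4}
MST edges: 0 3, 3 4, 1 2, 0 2; total weight 1+1+2+3 = 7.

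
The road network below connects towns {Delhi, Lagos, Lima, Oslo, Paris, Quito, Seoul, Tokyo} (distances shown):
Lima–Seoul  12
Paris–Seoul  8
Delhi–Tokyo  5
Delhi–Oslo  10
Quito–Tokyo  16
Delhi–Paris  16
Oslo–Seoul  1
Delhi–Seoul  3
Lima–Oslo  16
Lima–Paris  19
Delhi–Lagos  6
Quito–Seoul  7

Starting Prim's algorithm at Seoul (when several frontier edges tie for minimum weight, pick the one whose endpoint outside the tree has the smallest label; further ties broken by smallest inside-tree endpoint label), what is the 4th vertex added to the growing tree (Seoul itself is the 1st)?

Tokyo

Prim, starting at Seoul.
Step 1: frontier [Oslo–Seoul 1, Delhi–Seoul 3, Quito–Seoul 7, Paris–Seoul 8, Lima–Seoul 12] → take Oslo–Seoul (1); add Oslo.
Step 2: frontier [Delhi–Oslo 10, Lima–Oslo 16, Delhi–Seoul 3, Quito–Seoul 7, Paris–Seoul 8, Lima–Seoul 12] → take Delhi–Seoul (3); add Delhi.
Step 3: frontier [Delhi–Tokyo 5, Delhi–Lagos 6, Delhi–Paris 16, Lima–Oslo 16, Quito–Seoul 7, Paris–Seoul 8, Lima–Seoul 12] → take Delhi–Tokyo (5); add Tokyo.
Step 4: frontier [Delhi–Lagos 6, Delhi–Paris 16, Lima–Oslo 16, Quito–Seoul 7, Paris–Seoul 8, Lima–Seoul 12, Quito–Tokyo 16] → take Delhi–Lagos (6); add Lagos.
Step 5: frontier [Delhi–Paris 16, Lima–Oslo 16, Quito–Seoul 7, Paris–Seoul 8, Lima–Seoul 12, Quito–Tokyo 16] → take Quito–Seoul (7); add Quito.
Step 6: frontier [Delhi–Paris 16, Lima–Oslo 16, Paris–Seoul 8, Lima–Seoul 12] → take Paris–Seoul (8); add Paris.
Step 7: frontier [Lima–Oslo 16, Lima–Paris 19, Lima–Seoul 12] → take Lima–Seoul (12); add Lima.
Vertex order: Seoul, Oslo, Delhi, Tokyo, Lagos, Quito, Paris, Lima. The 4th vertex is Tokyo.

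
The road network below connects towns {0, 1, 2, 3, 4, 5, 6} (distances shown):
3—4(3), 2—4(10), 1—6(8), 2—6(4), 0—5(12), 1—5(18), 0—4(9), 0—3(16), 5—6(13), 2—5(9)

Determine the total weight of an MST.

Prim, starting at 0.
Step 1: cheapest edge leaving the tree is 0—4 (9); add 4.
Step 2: cheapest edge leaving the tree is 3—4 (3); add 3.
Step 3: cheapest edge leaving the tree is 2—4 (10); add 2.
Step 4: cheapest edge leaving the tree is 2—6 (4); add 6.
Step 5: cheapest edge leaving the tree is 1—6 (8); add 1.
Step 6: cheapest edge leaving the tree is 2—5 (9); add 5.
MST edges: 0—4, 3—4, 2—4, 2—6, 1—6, 2—5; total weight 9+3+10+4+8+9 = 43.

43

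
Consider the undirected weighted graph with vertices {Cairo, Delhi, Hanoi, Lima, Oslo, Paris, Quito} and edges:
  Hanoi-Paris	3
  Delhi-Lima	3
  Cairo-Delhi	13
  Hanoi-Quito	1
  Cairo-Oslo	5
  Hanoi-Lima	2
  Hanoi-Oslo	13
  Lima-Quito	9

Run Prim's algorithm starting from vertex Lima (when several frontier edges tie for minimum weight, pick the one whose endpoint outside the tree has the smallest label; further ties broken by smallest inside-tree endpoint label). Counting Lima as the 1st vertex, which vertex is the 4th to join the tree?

Delhi

Grow the tree from Lima using Prim:
Step 1: cheapest edge leaving the tree is Hanoi-Lima (2); add Hanoi.
Step 2: cheapest edge leaving the tree is Hanoi-Quito (1); add Quito.
Step 3: cheapest edge leaving the tree is Delhi-Lima (3); add Delhi.
Step 4: cheapest edge leaving the tree is Hanoi-Paris (3); add Paris.
Step 5: cheapest edge leaving the tree is Cairo-Delhi (13); add Cairo.
Step 6: cheapest edge leaving the tree is Cairo-Oslo (5); add Oslo.
Vertex order: Lima, Hanoi, Quito, Delhi, Paris, Cairo, Oslo. The 4th vertex is Delhi.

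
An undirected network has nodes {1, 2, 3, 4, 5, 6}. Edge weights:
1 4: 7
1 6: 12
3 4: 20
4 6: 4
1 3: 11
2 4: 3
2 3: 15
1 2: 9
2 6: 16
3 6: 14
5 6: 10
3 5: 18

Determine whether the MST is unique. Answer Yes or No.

Yes

Kruskal: consider edges lightest-first.
2 4 (3): add. Components now {1} {2,4} {3} {5} {6}
4 6 (4): add. Components now {1} {2,4,6} {3} {5}
1 4 (7): add. Components now {1,2,4,6} {3} {5}
1 2 (9): skip — 1 and 2 already connected.
5 6 (10): add. Components now {1,2,4,5,6} {3}
1 3 (11): add. Components now {1,2,3,4,5,6}
Every non-tree edge has weight strictly greater than the heaviest edge on the tree path between its endpoints, so the MST is unique.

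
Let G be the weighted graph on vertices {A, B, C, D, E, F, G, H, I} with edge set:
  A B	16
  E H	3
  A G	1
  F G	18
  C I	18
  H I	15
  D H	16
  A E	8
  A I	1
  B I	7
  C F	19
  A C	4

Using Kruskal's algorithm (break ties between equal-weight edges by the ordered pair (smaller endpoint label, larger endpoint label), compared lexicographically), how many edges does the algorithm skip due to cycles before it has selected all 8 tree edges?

Kruskal's algorithm — process edges by increasing weight (ties by edge label):
A G (1): add — endpoints in different components.
A I (1): add — endpoints in different components.
E H (3): add — endpoints in different components.
A C (4): add — endpoints in different components.
B I (7): add — endpoints in different components.
A E (8): add — endpoints in different components.
H I (15): skip — H and I already connected.
A B (16): skip — A and B already connected.
D H (16): add — endpoints in different components.
C I (18): skip — C and I already connected.
F G (18): add — endpoints in different components.
Edges rejected before the tree was complete: 3.

3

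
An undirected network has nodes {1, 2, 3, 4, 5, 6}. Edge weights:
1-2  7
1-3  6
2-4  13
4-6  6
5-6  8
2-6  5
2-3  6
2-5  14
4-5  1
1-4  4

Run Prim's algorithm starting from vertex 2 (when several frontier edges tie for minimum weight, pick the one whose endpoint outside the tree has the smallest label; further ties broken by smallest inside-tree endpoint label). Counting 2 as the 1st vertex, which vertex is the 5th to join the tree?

4

Prim's algorithm from 2:
Step 1: frontier [2-6 5, 2-3 6, 1-2 7, 2-4 13, 2-5 14] → take 2-6 (5); add 6.
Step 2: frontier [2-3 6, 1-2 7, 2-4 13, 2-5 14, 4-6 6, 5-6 8] → take 2-3 (6); add 3.
Step 3: frontier [1-2 7, 2-4 13, 2-5 14, 1-3 6, 4-6 6, 5-6 8] → take 1-3 (6); add 1.
Step 4: frontier [1-4 4, 2-4 13, 2-5 14, 4-6 6, 5-6 8] → take 1-4 (4); add 4.
Step 5: frontier [2-5 14, 4-5 1, 5-6 8] → take 4-5 (1); add 5.
Vertex order: 2, 6, 3, 1, 4, 5. The 5th vertex is 4.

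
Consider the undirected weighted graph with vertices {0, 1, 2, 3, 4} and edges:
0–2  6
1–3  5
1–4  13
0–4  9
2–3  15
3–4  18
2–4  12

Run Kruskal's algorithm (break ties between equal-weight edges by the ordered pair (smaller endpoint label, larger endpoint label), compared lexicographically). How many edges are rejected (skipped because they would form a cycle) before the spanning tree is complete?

Kruskal's algorithm — process edges by increasing weight (ties by edge label):
1–3 (5): add. Components now {0} {1,3} {2} {4}
0–2 (6): add. Components now {0,2} {1,3} {4}
0–4 (9): add. Components now {0,2,4} {1,3}
2–4 (12): skip — 2 and 4 already connected.
1–4 (13): add. Components now {0,1,2,3,4}
Edges rejected before the tree was complete: 1.

1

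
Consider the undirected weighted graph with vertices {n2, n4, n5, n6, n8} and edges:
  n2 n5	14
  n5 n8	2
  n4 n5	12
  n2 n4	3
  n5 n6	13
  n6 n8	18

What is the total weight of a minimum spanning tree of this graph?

30

Kruskal: consider edges lightest-first.
n5 n8 (2): add. Components now {n2} {n6} {n5,n8} {n4}
n2 n4 (3): add. Components now {n2,n4} {n6} {n5,n8}
n4 n5 (12): add. Components now {n2,n4,n5,n8} {n6}
n5 n6 (13): add. Components now {n2,n4,n5,n6,n8}
MST edges: n5 n8, n2 n4, n4 n5, n5 n6; total weight 2+3+12+13 = 30.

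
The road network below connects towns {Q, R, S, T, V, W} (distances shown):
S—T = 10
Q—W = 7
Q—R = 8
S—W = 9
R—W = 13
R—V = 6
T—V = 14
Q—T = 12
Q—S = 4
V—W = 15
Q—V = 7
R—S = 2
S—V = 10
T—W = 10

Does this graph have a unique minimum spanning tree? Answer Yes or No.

No

Sort edges by weight, then run Kruskal:
R—S (2): add. Components now {R,S} {V} {Q} {W} {T}
Q—S (4): add. Components now {Q,R,S} {V} {W} {T}
R—V (6): add. Components now {Q,R,S,V} {W} {T}
Q—V (7): skip — V and Q already connected.
Q—W (7): add. Components now {Q,R,S,V,W} {T}
Q—R (8): skip — R and Q already connected.
S—W (9): skip — S and W already connected.
S—T (10): add. Components now {Q,R,S,T,V,W}
Non-tree edge T—W has weight 10, equal to the heaviest edge on its tree cycle — swapping gives another MST of the same weight. Not unique.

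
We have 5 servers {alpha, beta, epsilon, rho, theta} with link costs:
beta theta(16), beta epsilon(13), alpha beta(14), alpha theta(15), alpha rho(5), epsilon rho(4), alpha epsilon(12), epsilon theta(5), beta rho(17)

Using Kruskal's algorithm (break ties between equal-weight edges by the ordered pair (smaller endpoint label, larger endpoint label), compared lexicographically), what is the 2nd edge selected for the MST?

Sort edges by weight, then run Kruskal:
epsilon rho (4): add — endpoints in different components.
alpha rho (5): add — endpoints in different components.
epsilon theta (5): add — endpoints in different components.
alpha epsilon (12): skip — alpha and epsilon already connected.
beta epsilon (13): add — endpoints in different components.
The 2nd edge added is alpha rho.

alpha-rho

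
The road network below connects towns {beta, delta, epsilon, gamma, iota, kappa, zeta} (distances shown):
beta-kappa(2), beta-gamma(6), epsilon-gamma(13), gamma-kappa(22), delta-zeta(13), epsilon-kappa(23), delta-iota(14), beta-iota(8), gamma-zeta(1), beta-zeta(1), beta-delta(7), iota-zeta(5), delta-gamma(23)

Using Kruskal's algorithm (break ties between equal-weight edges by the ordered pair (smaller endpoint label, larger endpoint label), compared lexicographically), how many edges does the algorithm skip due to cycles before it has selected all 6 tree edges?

Kruskal's algorithm — process edges by increasing weight (ties by edge label):
beta-zeta (1): add — endpoints in different components.
gamma-zeta (1): add — endpoints in different components.
beta-kappa (2): add — endpoints in different components.
iota-zeta (5): add — endpoints in different components.
beta-gamma (6): skip — beta and gamma already connected.
beta-delta (7): add — endpoints in different components.
beta-iota (8): skip — beta and iota already connected.
delta-zeta (13): skip — zeta and delta already connected.
epsilon-gamma (13): add — endpoints in different components.
Edges rejected before the tree was complete: 3.

3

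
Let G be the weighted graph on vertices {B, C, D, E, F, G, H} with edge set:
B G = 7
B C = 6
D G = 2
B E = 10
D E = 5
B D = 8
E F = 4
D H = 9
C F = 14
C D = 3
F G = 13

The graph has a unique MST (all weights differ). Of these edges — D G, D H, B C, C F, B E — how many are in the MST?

3

Sort edges by weight, then run Kruskal:
D G (2): add. Components now {B} {C} {D,G} {E} {F} {H}
C D (3): add. Components now {B} {C,D,G} {E} {F} {H}
E F (4): add. Components now {B} {C,D,G} {E,F} {H}
D E (5): add. Components now {B} {C,D,E,F,G} {H}
B C (6): add. Components now {B,C,D,E,F,G} {H}
B G (7): skip — B and G already connected.
B D (8): skip — B and D already connected.
D H (9): add. Components now {B,C,D,E,F,G,H}
MST edge set: {D G, C D, E F, D E, B C, D H}.
Of the listed edges, {D G, D H, B C} are in the MST → 3.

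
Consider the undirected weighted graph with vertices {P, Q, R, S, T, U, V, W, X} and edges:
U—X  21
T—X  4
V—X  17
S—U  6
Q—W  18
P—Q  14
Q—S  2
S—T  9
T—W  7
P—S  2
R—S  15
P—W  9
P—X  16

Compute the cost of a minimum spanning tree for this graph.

62

Kruskal's algorithm — process edges by increasing weight (ties by edge label):
P—S (2): add — endpoints in different components.
Q—S (2): add — endpoints in different components.
T—X (4): add — endpoints in different components.
S—U (6): add — endpoints in different components.
T—W (7): add — endpoints in different components.
P—W (9): add — endpoints in different components.
S—T (9): skip — T and S already connected.
P—Q (14): skip — P and Q already connected.
R—S (15): add — endpoints in different components.
P—X (16): skip — P and X already connected.
V—X (17): add — endpoints in different components.
MST edges: P—S, Q—S, T—X, S—U, T—W, P—W, R—S, V—X; total weight 2+2+4+6+7+9+15+17 = 62.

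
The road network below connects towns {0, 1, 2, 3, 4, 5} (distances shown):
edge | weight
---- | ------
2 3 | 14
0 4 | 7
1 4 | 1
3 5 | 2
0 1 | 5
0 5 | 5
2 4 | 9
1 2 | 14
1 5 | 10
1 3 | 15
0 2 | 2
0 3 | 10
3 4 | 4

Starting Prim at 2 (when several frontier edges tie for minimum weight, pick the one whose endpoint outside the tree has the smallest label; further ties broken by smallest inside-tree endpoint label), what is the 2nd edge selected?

0-1

Prim, starting at 2.
Step 1: frontier [0 2 2, 2 4 9, 1 2 14, 2 3 14] → take 0 2 (2); add 0.
Step 2: frontier [0 1 5, 0 5 5, 0 4 7, 0 3 10, 2 4 9, 1 2 14, 2 3 14] → take 0 1 (5); add 1.
Step 3: frontier [0 5 5, 0 4 7, 0 3 10, 1 4 1, 1 5 10, 1 3 15, 2 4 9, 2 3 14] → take 1 4 (1); add 4.
Step 4: frontier [0 5 5, 0 3 10, 1 5 10, 1 3 15, 2 3 14, 3 4 4] → take 3 4 (4); add 3.
Step 5: frontier [0 5 5, 1 5 10, 3 5 2] → take 3 5 (2); add 5.
The 2nd edge added is 0 1.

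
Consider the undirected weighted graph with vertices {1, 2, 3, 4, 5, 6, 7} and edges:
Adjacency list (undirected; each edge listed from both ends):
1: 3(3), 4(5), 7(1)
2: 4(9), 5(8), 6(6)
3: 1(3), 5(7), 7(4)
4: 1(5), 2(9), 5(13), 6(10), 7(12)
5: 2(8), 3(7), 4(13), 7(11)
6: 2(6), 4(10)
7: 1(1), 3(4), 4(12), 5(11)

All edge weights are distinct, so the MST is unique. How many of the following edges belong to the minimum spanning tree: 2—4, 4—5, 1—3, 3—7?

Sort edges by weight, then run Kruskal:
1—7 (1): add. Components now {1,7} {2} {3} {4} {5} {6}
1—3 (3): add. Components now {1,3,7} {2} {4} {5} {6}
3—7 (4): skip — 3 and 7 already connected.
1—4 (5): add. Components now {1,3,4,7} {2} {5} {6}
2—6 (6): add. Components now {1,3,4,7} {2,6} {5}
3—5 (7): add. Components now {1,3,4,5,7} {2,6}
2—5 (8): add. Components now {1,2,3,4,5,6,7}
MST edge set: {1—7, 1—3, 1—4, 2—6, 3—5, 2—5}.
Of the listed edges, {1—3} are in the MST → 1.

1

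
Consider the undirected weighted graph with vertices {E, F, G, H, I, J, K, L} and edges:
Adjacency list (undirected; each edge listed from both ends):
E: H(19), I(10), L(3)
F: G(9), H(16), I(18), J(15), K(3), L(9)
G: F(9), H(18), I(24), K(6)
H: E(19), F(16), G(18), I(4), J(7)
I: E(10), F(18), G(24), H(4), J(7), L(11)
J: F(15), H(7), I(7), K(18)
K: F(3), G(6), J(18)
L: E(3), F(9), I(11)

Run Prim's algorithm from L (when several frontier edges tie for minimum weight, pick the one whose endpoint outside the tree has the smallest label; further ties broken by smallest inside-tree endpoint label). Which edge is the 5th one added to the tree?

E-I

Prim, starting at L.
Step 1: cheapest edge leaving the tree is E–L (3); add E.
Step 2: cheapest edge leaving the tree is F–L (9); add F.
Step 3: cheapest edge leaving the tree is F–K (3); add K.
Step 4: cheapest edge leaving the tree is G–K (6); add G.
Step 5: cheapest edge leaving the tree is E–I (10); add I.
Step 6: cheapest edge leaving the tree is H–I (4); add H.
Step 7: cheapest edge leaving the tree is H–J (7); add J.
The 5th edge added is E–I.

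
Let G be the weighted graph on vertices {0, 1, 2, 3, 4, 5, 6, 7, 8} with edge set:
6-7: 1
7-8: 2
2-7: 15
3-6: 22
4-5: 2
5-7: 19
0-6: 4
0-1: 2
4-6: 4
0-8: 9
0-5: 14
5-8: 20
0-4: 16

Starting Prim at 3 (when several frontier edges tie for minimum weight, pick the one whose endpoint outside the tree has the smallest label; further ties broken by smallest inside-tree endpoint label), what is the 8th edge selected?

Prim, starting at 3.
Step 1: cheapest edge leaving the tree is 3-6 (22); add 6.
Step 2: cheapest edge leaving the tree is 6-7 (1); add 7.
Step 3: cheapest edge leaving the tree is 7-8 (2); add 8.
Step 4: cheapest edge leaving the tree is 0-6 (4); add 0.
Step 5: cheapest edge leaving the tree is 0-1 (2); add 1.
Step 6: cheapest edge leaving the tree is 4-6 (4); add 4.
Step 7: cheapest edge leaving the tree is 4-5 (2); add 5.
Step 8: cheapest edge leaving the tree is 2-7 (15); add 2.
The 8th edge added is 2-7.

2-7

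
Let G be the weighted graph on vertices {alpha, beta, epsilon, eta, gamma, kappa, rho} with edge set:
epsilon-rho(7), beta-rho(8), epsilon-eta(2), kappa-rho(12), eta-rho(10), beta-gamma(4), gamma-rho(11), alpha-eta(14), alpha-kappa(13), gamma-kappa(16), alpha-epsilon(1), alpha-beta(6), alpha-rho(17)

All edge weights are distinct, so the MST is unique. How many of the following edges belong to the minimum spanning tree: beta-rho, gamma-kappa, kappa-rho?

Kruskal's algorithm — process edges by increasing weight (ties by edge label):
alpha-epsilon (1): add. Components now {kappa} {alpha,epsilon} {beta} {eta} {rho} {gamma}
epsilon-eta (2): add. Components now {kappa} {alpha,epsilon,eta} {beta} {rho} {gamma}
beta-gamma (4): add. Components now {kappa} {alpha,epsilon,eta} {beta,gamma} {rho}
alpha-beta (6): add. Components now {kappa} {alpha,beta,epsilon,eta,gamma} {rho}
epsilon-rho (7): add. Components now {kappa} {alpha,beta,epsilon,eta,gamma,rho}
beta-rho (8): skip — beta and rho already connected.
eta-rho (10): skip — eta and rho already connected.
gamma-rho (11): skip — rho and gamma already connected.
kappa-rho (12): add. Components now {alpha,beta,epsilon,eta,gamma,kappa,rho}
MST edge set: {alpha-epsilon, epsilon-eta, beta-gamma, alpha-beta, epsilon-rho, kappa-rho}.
Of the listed edges, {kappa-rho} are in the MST → 1.

1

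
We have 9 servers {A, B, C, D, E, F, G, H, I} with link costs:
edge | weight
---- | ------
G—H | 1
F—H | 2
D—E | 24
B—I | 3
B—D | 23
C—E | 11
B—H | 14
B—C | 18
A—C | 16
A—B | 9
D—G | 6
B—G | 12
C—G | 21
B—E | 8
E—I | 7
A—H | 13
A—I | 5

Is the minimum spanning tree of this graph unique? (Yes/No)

Kruskal: consider edges lightest-first.
G—H (1): add — endpoints in different components.
F—H (2): add — endpoints in different components.
B—I (3): add — endpoints in different components.
A—I (5): add — endpoints in different components.
D—G (6): add — endpoints in different components.
E—I (7): add — endpoints in different components.
B—E (8): skip — B and E already connected.
A—B (9): skip — A and B already connected.
C—E (11): add — endpoints in different components.
B—G (12): add — endpoints in different components.
Every non-tree edge has weight strictly greater than the heaviest edge on the tree path between its endpoints, so the MST is unique.

Yes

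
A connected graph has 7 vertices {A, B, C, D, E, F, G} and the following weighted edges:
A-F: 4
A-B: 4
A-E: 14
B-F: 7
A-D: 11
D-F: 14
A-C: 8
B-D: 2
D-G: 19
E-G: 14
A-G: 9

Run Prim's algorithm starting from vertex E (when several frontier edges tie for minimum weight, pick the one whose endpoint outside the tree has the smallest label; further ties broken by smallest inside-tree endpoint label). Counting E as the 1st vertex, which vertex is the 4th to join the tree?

D

Prim, starting at E.
Step 1: cheapest edge leaving the tree is A-E (14); add A.
Step 2: cheapest edge leaving the tree is A-B (4); add B.
Step 3: cheapest edge leaving the tree is B-D (2); add D.
Step 4: cheapest edge leaving the tree is A-F (4); add F.
Step 5: cheapest edge leaving the tree is A-C (8); add C.
Step 6: cheapest edge leaving the tree is A-G (9); add G.
Vertex order: E, A, B, D, F, C, G. The 4th vertex is D.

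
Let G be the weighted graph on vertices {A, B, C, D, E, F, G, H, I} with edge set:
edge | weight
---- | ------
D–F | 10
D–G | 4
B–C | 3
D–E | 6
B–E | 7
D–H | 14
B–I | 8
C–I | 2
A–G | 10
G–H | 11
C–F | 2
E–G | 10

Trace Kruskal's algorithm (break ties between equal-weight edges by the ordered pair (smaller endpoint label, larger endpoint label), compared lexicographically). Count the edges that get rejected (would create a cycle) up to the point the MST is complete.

Kruskal: consider edges lightest-first.
C–F (2): add — endpoints in different components.
C–I (2): add — endpoints in different components.
B–C (3): add — endpoints in different components.
D–G (4): add — endpoints in different components.
D–E (6): add — endpoints in different components.
B–E (7): add — endpoints in different components.
B–I (8): skip — B and I already connected.
A–G (10): add — endpoints in different components.
D–F (10): skip — D and F already connected.
E–G (10): skip — E and G already connected.
G–H (11): add — endpoints in different components.
Edges rejected before the tree was complete: 3.

3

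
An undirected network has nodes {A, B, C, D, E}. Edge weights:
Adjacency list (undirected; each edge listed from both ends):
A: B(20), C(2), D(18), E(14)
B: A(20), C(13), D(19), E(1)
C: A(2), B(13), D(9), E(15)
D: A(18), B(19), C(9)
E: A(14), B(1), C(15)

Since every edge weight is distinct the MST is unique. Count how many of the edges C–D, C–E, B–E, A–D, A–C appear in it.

3

Kruskal: consider edges lightest-first.
B–E (1): add. Components now {A} {B,E} {C} {D}
A–C (2): add. Components now {A,C} {B,E} {D}
C–D (9): add. Components now {A,C,D} {B,E}
B–C (13): add. Components now {A,B,C,D,E}
MST edge set: {B–E, A–C, C–D, B–C}.
Of the listed edges, {C–D, B–E, A–C} are in the MST → 3.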